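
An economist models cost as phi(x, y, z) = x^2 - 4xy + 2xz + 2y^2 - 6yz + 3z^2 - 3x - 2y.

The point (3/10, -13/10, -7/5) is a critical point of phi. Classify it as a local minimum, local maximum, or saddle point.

The Hessian is constant: H = [[2, -4, 2], [-4, 4, -6], [2, -6, 6]].
Leading principal minors: Δ₁ = 2, Δ₂ = -8, Δ₃ = -40.
The minors fit neither the all-positive nor the alternating-sign pattern, so H is indefinite: a saddle point.

saddle point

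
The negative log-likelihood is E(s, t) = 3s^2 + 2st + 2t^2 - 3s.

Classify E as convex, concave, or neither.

E is quadratic, so its Hessian is the constant matrix H = [[6, 2], [2, 4]].
det(H) = 20, tr(H) = 10.
det(H) > 0 and tr(H) > 0, so H is positive definite everywhere: convex.

convex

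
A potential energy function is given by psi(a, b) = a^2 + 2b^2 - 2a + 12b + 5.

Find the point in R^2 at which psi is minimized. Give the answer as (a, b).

(1, -3)

psi(a,b) separates as P(a) + Q(b) + 5, so its minimum is min P + min Q + 5.
P'(a) = 2a - 2 vanishes at a ∈ {1}; Q'(b) = 4b + 12 vanishes at b ∈ {-3}.
Local minima of P (where P''>0): P(1)=-1. Local minima of Q: Q(-3)=-18.
So the global minimum of psi is P(1) + Q(-3) + 5 = -1 − 18 + 5 = -14, attained at (1, -3).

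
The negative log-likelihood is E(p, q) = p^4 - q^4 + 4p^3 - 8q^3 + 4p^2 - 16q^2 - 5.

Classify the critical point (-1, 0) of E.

The mixed partial ∂²E/∂p∂q is 0, so the Hessian at any point is diag(E_pp, E_qq) = diag(4(3p^2 + 6p + 2), -4(3q^2 + 12q + 8)).
At (-1, 0): H = diag(-4, -32).
Both eigenvalues are negative, so H is negative definite: a local maximum.

local maximum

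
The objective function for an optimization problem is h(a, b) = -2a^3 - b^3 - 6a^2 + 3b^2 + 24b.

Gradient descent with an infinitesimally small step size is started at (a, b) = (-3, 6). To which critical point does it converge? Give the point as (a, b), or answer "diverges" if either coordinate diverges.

diverges

h is separable, so gradient descent decouples: a follows -∂h/∂a, b follows -∂h/∂b.
∂h/∂a = -6a(a + 2); at a=-3 this is -18, so a increases.
∂h/∂b = -3(b - 4)(b + 2); at b=6 this is -48, so b increases.
The b-coordinate has no critical point in that direction and runs off to infinity.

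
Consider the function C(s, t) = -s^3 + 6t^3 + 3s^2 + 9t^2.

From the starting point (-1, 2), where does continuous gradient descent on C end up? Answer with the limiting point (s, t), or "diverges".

(0, 0)

C is separable, so gradient descent decouples: s follows -∂C/∂s, t follows -∂C/∂t.
∂C/∂s = -3s(s - 2); at s=-1 this is -9, so s increases.
∂C/∂t = 18t(t + 1); at t=2 this is 108, so t decreases.
s converges to its nearest critical value 0 (a local min of the s-part); t converges to 0. The iterate converges to (0, 0).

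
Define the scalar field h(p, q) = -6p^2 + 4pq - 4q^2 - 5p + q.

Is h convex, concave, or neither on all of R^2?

concave

h is quadratic, so its Hessian is the constant matrix H = [[-12, 4], [4, -8]].
det(H) = 80, tr(H) = -20.
det(H) > 0 and tr(H) < 0, so H is negative definite everywhere: concave.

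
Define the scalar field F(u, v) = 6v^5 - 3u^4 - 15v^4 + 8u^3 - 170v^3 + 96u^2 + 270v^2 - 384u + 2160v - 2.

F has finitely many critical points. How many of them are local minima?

2

F separates as a function of u plus a function of v, so ∇F=0 decouples.
∂F/∂u = -12(u - 4)(u - 2)(u + 4) = 0 at u ∈ {-4, 2, 4}; ∂F/∂v = 30(v - 4)(v - 3)(v + 2)(v + 3) = 0 at v ∈ {-3, -2, 3, 4}.
The Hessian is diagonal: diag(F_uu, F_vv). Second derivatives: F_uu(-4)=-576, F_uu(2)=144, F_uu(4)=-192; F_vv(-3)=-1260, F_vv(-2)=900, F_vv(3)=-900, F_vv(4)=1260.
Local minima occur where both diagonal entries positive: (2, -2), (2, 4). Count: 2.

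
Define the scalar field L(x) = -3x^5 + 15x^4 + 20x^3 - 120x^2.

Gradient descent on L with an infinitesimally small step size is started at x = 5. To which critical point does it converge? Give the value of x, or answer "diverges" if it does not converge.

diverges

L'(x) = -15x(x - 4)(x - 2)(x + 2), so L'(5) = -1575.
Gradient descent moves in the -L' direction, i.e. x is increasing.
There is no critical point above x=5, and L' keeps the same sign, so the iterate runs off to +∞.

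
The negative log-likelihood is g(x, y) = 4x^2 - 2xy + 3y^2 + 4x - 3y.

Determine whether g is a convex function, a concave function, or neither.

convex

g is quadratic, so its Hessian is the constant matrix H = [[8, -2], [-2, 6]].
det(H) = 44, tr(H) = 14.
det(H) > 0 and tr(H) > 0, so H is positive definite everywhere: convex.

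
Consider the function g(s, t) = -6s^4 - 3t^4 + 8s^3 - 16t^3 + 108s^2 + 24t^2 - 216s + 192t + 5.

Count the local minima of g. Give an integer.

1

g separates as a function of s plus a function of t, so ∇g=0 decouples.
∂g/∂s = -24(s - 3)(s - 1)(s + 3) = 0 at s ∈ {-3, 1, 3}; ∂g/∂t = -12(t - 2)(t + 2)(t + 4) = 0 at t ∈ {-4, -2, 2}.
The Hessian is diagonal: diag(g_ss, g_tt). Second derivatives: g_ss(-3)=-576, g_ss(1)=192, g_ss(3)=-288; g_tt(-4)=-144, g_tt(-2)=96, g_tt(2)=-288.
Local minima occur where both diagonal entries positive: (1, -2). Count: 1.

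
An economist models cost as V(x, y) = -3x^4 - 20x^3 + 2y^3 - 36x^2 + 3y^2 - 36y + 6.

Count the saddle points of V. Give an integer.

V separates as a function of x plus a function of y, so ∇V=0 decouples.
∂V/∂x = -12x(x + 2)(x + 3) = 0 at x ∈ {-3, -2, 0}; ∂V/∂y = 6(y - 2)(y + 3) = 0 at y ∈ {-3, 2}.
The Hessian is diagonal: diag(V_xx, V_yy). Second derivatives: V_xx(-3)=-36, V_xx(-2)=24, V_xx(0)=-72; V_yy(-3)=-30, V_yy(2)=30.
Saddle points occur where the two diagonal entries have opposite signs: (-3, 2), (-2, -3), (0, 2). Count: 3.

3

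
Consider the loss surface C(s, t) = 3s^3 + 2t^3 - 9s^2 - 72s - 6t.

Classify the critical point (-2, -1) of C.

local maximum

The mixed partial ∂²C/∂s∂t is 0, so the Hessian at any point is diag(C_ss, C_tt) = diag(18(s - 1), 12t).
At (-2, -1): H = diag(-54, -12).
Both eigenvalues are negative, so H is negative definite: a local maximum.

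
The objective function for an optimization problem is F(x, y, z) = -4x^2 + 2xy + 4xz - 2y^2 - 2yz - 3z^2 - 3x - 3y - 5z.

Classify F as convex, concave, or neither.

concave

F is quadratic, so its Hessian is the constant matrix H = [[-8, 2, 4], [2, -4, -2], [4, -2, -6]].
Leading principal minors: -8, 28, -104.
Signs alternate −, +, − ⇒ H ≺ 0 ⇒ concave.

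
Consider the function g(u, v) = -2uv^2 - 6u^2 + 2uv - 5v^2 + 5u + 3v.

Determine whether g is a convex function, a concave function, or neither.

neither

The term -2uv^2 is cubic, so the Hessian is not constant.
∂²g/∂v² = -4u - 10, which takes both signs as u varies (negative for sufficiently large u). A diagonal entry of the Hessian changing sign means the Hessian is neither positive- nor negative-semidefinite on all of R^2.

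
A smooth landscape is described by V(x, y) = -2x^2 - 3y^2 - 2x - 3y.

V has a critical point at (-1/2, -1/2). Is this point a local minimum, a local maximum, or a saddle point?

The Hessian of V is constant: H = [[-4, 0], [0, -6]].
det(H) = (-4)·(-6) − 0² = 24.
det(H) > 0 and tr(H) = -10 < 0, so H is negative definite and the point is a local maximum.

local maximum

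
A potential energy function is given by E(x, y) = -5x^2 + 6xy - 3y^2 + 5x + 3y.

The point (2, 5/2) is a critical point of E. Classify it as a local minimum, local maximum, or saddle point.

The Hessian of E is constant: H = [[-10, 6], [6, -6]].
det(H) = (-10)·(-6) − 6² = 24.
det(H) > 0 and tr(H) = -16 < 0, so H is negative definite and the point is a local maximum.

local maximum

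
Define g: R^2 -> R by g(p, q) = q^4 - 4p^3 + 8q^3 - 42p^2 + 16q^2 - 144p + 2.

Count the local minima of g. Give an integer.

g separates as a function of p plus a function of q, so ∇g=0 decouples.
∂g/∂p = -12(p + 3)(p + 4) = 0 at p ∈ {-4, -3}; ∂g/∂q = 4q(q + 2)(q + 4) = 0 at q ∈ {-4, -2, 0}.
The Hessian is diagonal: diag(g_pp, g_qq). Second derivatives: g_pp(-4)=12, g_pp(-3)=-12; g_qq(-4)=32, g_qq(-2)=-16, g_qq(0)=32.
Local minima occur where both diagonal entries positive: (-4, -4), (-4, 0). Count: 2.

2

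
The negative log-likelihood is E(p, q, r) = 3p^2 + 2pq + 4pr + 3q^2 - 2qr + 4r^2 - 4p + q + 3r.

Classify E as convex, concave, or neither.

E is quadratic, so its Hessian is the constant matrix H = [[6, 2, 4], [2, 6, -2], [4, -2, 8]].
Leading principal minors: 6, 32, 104.
All positive ⇒ H ≻ 0 ⇒ convex.

convex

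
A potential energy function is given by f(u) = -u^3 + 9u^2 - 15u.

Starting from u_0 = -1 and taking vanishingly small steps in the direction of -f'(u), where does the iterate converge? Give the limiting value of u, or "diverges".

1

f'(u) = -3(u - 5)(u - 1), so f'(-1) = -36.
Gradient descent moves in the -f' direction, i.e. u is increasing.
The nearest critical point in that direction is u = 1, where f'' = 12 > 0 (a local minimum). The iterate converges there.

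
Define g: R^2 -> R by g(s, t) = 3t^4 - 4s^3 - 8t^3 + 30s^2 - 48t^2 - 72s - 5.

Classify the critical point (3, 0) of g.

The mixed partial ∂²g/∂s∂t is 0, so the Hessian at any point is diag(g_ss, g_tt) = diag(12(-2s + 5), 12(3t^2 - 4t - 8)).
At (3, 0): H = diag(-12, -96).
Both eigenvalues are negative, so H is negative definite: a local maximum.

local maximum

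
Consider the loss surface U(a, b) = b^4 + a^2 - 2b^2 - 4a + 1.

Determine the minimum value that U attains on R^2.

-4

U(a,b) separates as P(a) + Q(b) + 1, so its minimum is min P + min Q + 1.
P'(a) = 2a - 4 vanishes at a ∈ {2}; Q'(b) = 4b(b - 1)(b + 1) vanishes at b ∈ {-1, 0, 1}.
Local minima of P (where P''>0): P(2)=-4. Local minima of Q: Q(-1)=-1, Q(1)=-1.
So the global minimum of U is P(2) + Q(-1) + 1 = -4 − 1 + 1 = -4, attained at (2, -1).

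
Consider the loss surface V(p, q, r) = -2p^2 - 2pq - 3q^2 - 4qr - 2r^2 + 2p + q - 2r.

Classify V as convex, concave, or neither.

V is quadratic, so its Hessian is the constant matrix H = [[-4, -2, 0], [-2, -6, -4], [0, -4, -4]].
Leading principal minors: -4, 20, -16.
Signs alternate −, +, − ⇒ H ≺ 0 ⇒ concave.

concave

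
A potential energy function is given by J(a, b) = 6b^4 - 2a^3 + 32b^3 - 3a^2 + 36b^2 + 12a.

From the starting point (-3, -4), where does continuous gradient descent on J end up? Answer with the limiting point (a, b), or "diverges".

(-2, -3)

J is separable, so gradient descent decouples: a follows -∂J/∂a, b follows -∂J/∂b.
∂J/∂a = -6(a - 1)(a + 2); at a=-3 this is -24, so a increases.
∂J/∂b = 24b(b + 1)(b + 3); at b=-4 this is -288, so b increases.
a converges to its nearest critical value -2 (a local min of the a-part); b converges to -3. The iterate converges to (-2, -3).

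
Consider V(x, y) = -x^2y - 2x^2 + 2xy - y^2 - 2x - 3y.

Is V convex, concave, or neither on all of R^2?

The term -x^2y is cubic, so the Hessian is not constant.
∂²V/∂x² = -2y - 4, which takes both signs as y varies (negative for sufficiently large y). A diagonal entry of the Hessian changing sign means the Hessian is neither positive- nor negative-semidefinite on all of R^2.

neither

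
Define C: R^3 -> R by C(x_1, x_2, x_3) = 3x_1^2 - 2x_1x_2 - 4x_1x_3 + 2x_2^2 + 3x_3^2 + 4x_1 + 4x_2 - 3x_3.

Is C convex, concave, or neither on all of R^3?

convex

C is quadratic, so its Hessian is the constant matrix H = [[6, -2, -4], [-2, 4, 0], [-4, 0, 6]].
Leading principal minors: 6, 20, 56.
All positive ⇒ H ≻ 0 ⇒ convex.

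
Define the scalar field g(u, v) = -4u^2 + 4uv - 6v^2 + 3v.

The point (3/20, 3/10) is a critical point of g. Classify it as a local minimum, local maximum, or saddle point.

local maximum

The Hessian of g is constant: H = [[-8, 4], [4, -12]].
det(H) = (-8)·(-12) − 4² = 80.
det(H) > 0 and tr(H) = -20 < 0, so H is negative definite and the point is a local maximum.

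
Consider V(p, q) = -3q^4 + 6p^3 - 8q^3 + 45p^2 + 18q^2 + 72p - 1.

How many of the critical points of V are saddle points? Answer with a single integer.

V separates as a function of p plus a function of q, so ∇V=0 decouples.
∂V/∂p = 18(p + 1)(p + 4) = 0 at p ∈ {-4, -1}; ∂V/∂q = -12q(q - 1)(q + 3) = 0 at q ∈ {-3, 0, 1}.
The Hessian is diagonal: diag(V_pp, V_qq). Second derivatives: V_pp(-4)=-54, V_pp(-1)=54; V_qq(-3)=-144, V_qq(0)=36, V_qq(1)=-48.
Saddle points occur where the two diagonal entries have opposite signs: (-4, 0), (-1, -3), (-1, 1). Count: 3.

3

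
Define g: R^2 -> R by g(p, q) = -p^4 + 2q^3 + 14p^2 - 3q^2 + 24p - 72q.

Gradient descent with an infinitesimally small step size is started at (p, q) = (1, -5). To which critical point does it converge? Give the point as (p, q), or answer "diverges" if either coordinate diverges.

g is separable, so gradient descent decouples: p follows -∂g/∂p, q follows -∂g/∂q.
∂g/∂p = -4(p - 3)(p + 1)(p + 2); at p=1 this is 48, so p decreases.
∂g/∂q = 6(q - 4)(q + 3); at q=-5 this is 108, so q decreases.
The q-coordinate has no critical point in that direction and runs off to infinity.

diverges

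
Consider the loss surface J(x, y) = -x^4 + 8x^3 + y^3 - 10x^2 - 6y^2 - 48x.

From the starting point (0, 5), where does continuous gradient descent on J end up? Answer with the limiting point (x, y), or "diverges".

J is separable, so gradient descent decouples: x follows -∂J/∂x, y follows -∂J/∂y.
∂J/∂x = -4(x - 4)(x - 3)(x + 1); at x=0 this is -48, so x increases.
∂J/∂y = 3y(y - 4); at y=5 this is 15, so y decreases.
x converges to its nearest critical value 3 (a local min of the x-part); y converges to 4. The iterate converges to (3, 4).

(3, 4)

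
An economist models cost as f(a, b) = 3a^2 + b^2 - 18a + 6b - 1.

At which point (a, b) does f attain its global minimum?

f(a,b) separates as P(a) + Q(b) − 1, so its minimum is min P + min Q − 1.
P'(a) = 6a - 18 vanishes at a ∈ {3}; Q'(b) = 2b + 6 vanishes at b ∈ {-3}.
Local minima of P (where P''>0): P(3)=-27. Local minima of Q: Q(-3)=-9.
So the global minimum of f is P(3) + Q(-3) − 1 = -27 − 9 − 1 = -37, attained at (3, -3).

(3, -3)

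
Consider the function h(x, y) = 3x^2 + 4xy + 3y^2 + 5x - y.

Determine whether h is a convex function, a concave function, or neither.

convex

h is quadratic, so its Hessian is the constant matrix H = [[6, 4], [4, 6]].
det(H) = 20, tr(H) = 12.
det(H) > 0 and tr(H) > 0, so H is positive definite everywhere: convex.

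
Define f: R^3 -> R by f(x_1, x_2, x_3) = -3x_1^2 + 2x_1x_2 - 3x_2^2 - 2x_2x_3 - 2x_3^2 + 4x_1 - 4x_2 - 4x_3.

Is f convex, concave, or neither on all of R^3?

f is quadratic, so its Hessian is the constant matrix H = [[-6, 2, 0], [2, -6, -2], [0, -2, -4]].
Leading principal minors: -6, 32, -104.
Signs alternate −, +, − ⇒ H ≺ 0 ⇒ concave.

concave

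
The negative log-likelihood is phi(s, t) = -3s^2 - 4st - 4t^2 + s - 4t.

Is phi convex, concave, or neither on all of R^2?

concave

phi is quadratic, so its Hessian is the constant matrix H = [[-6, -4], [-4, -8]].
det(H) = 32, tr(H) = -14.
det(H) > 0 and tr(H) < 0, so H is negative definite everywhere: concave.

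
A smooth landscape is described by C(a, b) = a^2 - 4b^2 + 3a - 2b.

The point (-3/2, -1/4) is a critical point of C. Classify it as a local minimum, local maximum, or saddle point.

The Hessian of C is constant: H = [[2, 0], [0, -8]].
det(H) = 2·(-8) − 0² = -16.
Since det(H) < 0, H is indefinite and the critical point is a saddle point.

saddle point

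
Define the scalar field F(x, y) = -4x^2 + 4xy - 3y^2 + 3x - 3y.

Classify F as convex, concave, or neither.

concave

F is quadratic, so its Hessian is the constant matrix H = [[-8, 4], [4, -6]].
det(H) = 32, tr(H) = -14.
det(H) > 0 and tr(H) < 0, so H is negative definite everywhere: concave.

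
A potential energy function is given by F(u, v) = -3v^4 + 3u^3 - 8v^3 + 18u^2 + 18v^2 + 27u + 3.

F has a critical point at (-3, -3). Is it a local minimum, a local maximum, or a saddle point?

The mixed partial ∂²F/∂u∂v is 0, so the Hessian at any point is diag(F_uu, F_vv) = diag(18(u + 2), 12(-3v^2 - 4v + 3)).
At (-3, -3): H = diag(-18, -144).
Both eigenvalues are negative, so H is negative definite: a local maximum.

local maximum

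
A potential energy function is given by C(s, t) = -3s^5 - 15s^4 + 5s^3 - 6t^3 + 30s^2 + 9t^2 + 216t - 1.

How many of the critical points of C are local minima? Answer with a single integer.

2

C separates as a function of s plus a function of t, so ∇C=0 decouples.
∂C/∂s = -15s(s - 1)(s + 1)(s + 4) = 0 at s ∈ {-4, -1, 0, 1}; ∂C/∂t = -18(t - 4)(t + 3) = 0 at t ∈ {-3, 4}.
The Hessian is diagonal: diag(C_ss, C_tt). Second derivatives: C_ss(-4)=900, C_ss(-1)=-90, C_ss(0)=60, C_ss(1)=-150; C_tt(-3)=126, C_tt(4)=-126.
Local minima occur where both diagonal entries positive: (-4, -3), (0, -3). Count: 2.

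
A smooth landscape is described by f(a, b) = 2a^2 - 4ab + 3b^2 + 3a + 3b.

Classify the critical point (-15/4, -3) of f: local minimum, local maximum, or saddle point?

local minimum

The Hessian of f is constant: H = [[4, -4], [-4, 6]].
det(H) = 4·6 − (-4)² = 8.
det(H) > 0 and tr(H) = 10 > 0, so H is positive definite and the point is a local minimum.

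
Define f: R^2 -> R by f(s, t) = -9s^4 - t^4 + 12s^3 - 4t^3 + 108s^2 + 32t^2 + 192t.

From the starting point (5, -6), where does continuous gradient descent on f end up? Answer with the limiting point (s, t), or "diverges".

diverges

f is separable, so gradient descent decouples: s follows -∂f/∂s, t follows -∂f/∂t.
∂f/∂s = -36s(s - 3)(s + 2); at s=5 this is -2520, so s increases.
∂f/∂t = -4(t - 4)(t + 3)(t + 4); at t=-6 this is 240, so t decreases.
The s-coordinate has no critical point in that direction and runs off to infinity.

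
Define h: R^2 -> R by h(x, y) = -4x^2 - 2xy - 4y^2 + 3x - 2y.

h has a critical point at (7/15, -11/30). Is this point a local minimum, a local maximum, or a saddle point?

local maximum

The Hessian of h is constant: H = [[-8, -2], [-2, -8]].
det(H) = (-8)·(-8) − (-2)² = 60.
det(H) > 0 and tr(H) = -16 < 0, so H is negative definite and the point is a local maximum.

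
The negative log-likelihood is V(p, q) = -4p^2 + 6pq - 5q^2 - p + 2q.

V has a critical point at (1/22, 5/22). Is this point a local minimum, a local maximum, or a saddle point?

The Hessian of V is constant: H = [[-8, 6], [6, -10]].
det(H) = (-8)·(-10) − 6² = 44.
det(H) > 0 and tr(H) = -18 < 0, so H is negative definite and the point is a local maximum.

local maximum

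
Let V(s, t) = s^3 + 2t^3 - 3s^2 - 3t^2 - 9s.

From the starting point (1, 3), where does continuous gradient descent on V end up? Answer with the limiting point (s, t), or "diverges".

(3, 1)

V is separable, so gradient descent decouples: s follows -∂V/∂s, t follows -∂V/∂t.
∂V/∂s = 3(s - 3)(s + 1); at s=1 this is -12, so s increases.
∂V/∂t = 6t(t - 1); at t=3 this is 36, so t decreases.
s converges to its nearest critical value 3 (a local min of the s-part); t converges to 1. The iterate converges to (3, 1).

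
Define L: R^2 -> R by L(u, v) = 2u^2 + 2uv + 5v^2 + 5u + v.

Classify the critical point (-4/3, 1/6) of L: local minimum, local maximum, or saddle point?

The Hessian of L is constant: H = [[4, 2], [2, 10]].
det(H) = 4·10 − 2² = 36.
det(H) > 0 and tr(H) = 14 > 0, so H is positive definite and the point is a local minimum.

local minimum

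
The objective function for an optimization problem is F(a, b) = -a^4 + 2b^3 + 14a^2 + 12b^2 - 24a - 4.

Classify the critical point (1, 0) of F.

The mixed partial ∂²F/∂a∂b is 0, so the Hessian at any point is diag(F_aa, F_bb) = diag(4(-3a^2 + 7), 12(b + 2)).
At (1, 0): H = diag(16, 24).
Both eigenvalues are positive, so H is positive definite: a local minimum.

local minimum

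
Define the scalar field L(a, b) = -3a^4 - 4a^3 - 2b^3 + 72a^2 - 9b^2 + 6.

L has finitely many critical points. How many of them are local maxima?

L separates as a function of a plus a function of b, so ∇L=0 decouples.
∂L/∂a = -12a(a - 3)(a + 4) = 0 at a ∈ {-4, 0, 3}; ∂L/∂b = -6b(b + 3) = 0 at b ∈ {-3, 0}.
The Hessian is diagonal: diag(L_aa, L_bb). Second derivatives: L_aa(-4)=-336, L_aa(0)=144, L_aa(3)=-252; L_bb(-3)=18, L_bb(0)=-18.
Local maxima occur where both diagonal entries negative: (-4, 0), (3, 0). Count: 2.

2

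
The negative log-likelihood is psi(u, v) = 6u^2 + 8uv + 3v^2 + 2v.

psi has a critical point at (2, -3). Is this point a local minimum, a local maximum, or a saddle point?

local minimum

The Hessian of psi is constant: H = [[12, 8], [8, 6]].
det(H) = 12·6 − 8² = 8.
det(H) > 0 and tr(H) = 18 > 0, so H is positive definite and the point is a local minimum.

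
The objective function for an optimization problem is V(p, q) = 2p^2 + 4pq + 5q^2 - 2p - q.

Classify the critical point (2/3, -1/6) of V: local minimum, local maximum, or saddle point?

The Hessian of V is constant: H = [[4, 4], [4, 10]].
det(H) = 4·10 − 4² = 24.
det(H) > 0 and tr(H) = 14 > 0, so H is positive definite and the point is a local minimum.

local minimum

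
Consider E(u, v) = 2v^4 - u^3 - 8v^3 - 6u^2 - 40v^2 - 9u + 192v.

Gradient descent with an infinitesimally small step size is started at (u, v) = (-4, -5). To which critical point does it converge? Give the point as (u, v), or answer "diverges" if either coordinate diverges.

E is separable, so gradient descent decouples: u follows -∂E/∂u, v follows -∂E/∂v.
∂E/∂u = -3(u + 1)(u + 3); at u=-4 this is -9, so u increases.
∂E/∂v = 8(v - 4)(v - 2)(v + 3); at v=-5 this is -1008, so v increases.
u converges to its nearest critical value -3 (a local min of the u-part); v converges to -3. The iterate converges to (-3, -3).

(-3, -3)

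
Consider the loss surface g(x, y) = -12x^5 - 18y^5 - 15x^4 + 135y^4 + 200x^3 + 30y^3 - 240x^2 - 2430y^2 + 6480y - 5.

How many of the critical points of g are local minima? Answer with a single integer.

4

g separates as a function of x plus a function of y, so ∇g=0 decouples.
∂g/∂x = -60x(x - 2)(x - 1)(x + 4) = 0 at x ∈ {-4, 0, 1, 2}; ∂g/∂y = -90(y - 4)(y - 3)(y - 2)(y + 3) = 0 at y ∈ {-3, 2, 3, 4}.
The Hessian is diagonal: diag(g_xx, g_yy). Second derivatives: g_xx(-4)=7200, g_xx(0)=-480, g_xx(1)=300, g_xx(2)=-720; g_yy(-3)=18900, g_yy(2)=-900, g_yy(3)=540, g_yy(4)=-1260.
Local minima occur where both diagonal entries positive: (-4, -3), (-4, 3), (1, -3), (1, 3). Count: 4.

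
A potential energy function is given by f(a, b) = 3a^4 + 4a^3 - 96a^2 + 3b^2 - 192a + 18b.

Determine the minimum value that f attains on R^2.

f(a,b) separates as P(a) + Q(b), so its minimum is min P + min Q.
P'(a) = 12(a - 4)(a + 1)(a + 4) vanishes at a ∈ {-4, -1, 4}; Q'(b) = 6b + 18 vanishes at b ∈ {-3}.
Local minima of P (where P''>0): P(-4)=-256, P(4)=-1280. Local minima of Q: Q(-3)=-27.
So the global minimum of f is P(4) + Q(-3) = -1280 − 27 = -1307, attained at (4, -3).

-1307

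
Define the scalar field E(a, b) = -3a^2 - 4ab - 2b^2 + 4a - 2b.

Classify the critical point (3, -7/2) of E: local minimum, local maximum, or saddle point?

The Hessian of E is constant: H = [[-6, -4], [-4, -4]].
det(H) = (-6)·(-4) − (-4)² = 8.
det(H) > 0 and tr(H) = -10 < 0, so H is negative definite and the point is a local maximum.

local maximum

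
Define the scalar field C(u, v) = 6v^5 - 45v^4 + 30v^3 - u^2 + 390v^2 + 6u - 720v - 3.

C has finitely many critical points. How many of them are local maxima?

C separates as a function of u plus a function of v, so ∇C=0 decouples.
∂C/∂u = -2(u - 3) = 0 at u ∈ {3}; ∂C/∂v = 30(v - 4)(v - 3)(v - 1)(v + 2) = 0 at v ∈ {-2, 1, 3, 4}.
The Hessian is diagonal: diag(C_uu, C_vv). Second derivatives: C_uu(3)=-2; C_vv(-2)=-2700, C_vv(1)=540, C_vv(3)=-300, C_vv(4)=540.
Local maxima occur where both diagonal entries negative: (3, -2), (3, 3). Count: 2.

2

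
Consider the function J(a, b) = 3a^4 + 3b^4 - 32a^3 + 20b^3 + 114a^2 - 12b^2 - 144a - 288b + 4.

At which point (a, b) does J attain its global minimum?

(1, 2)

J(a,b) separates as P(a) + Q(b) + 4, so its minimum is min P + min Q + 4.
P'(a) = 12(a - 4)(a - 3)(a - 1) vanishes at a ∈ {1, 3, 4}; Q'(b) = 12(b - 2)(b + 3)(b + 4) vanishes at b ∈ {-4, -3, 2}.
Local minima of P (where P''>0): P(1)=-59, P(4)=-32. Local minima of Q: Q(-4)=448, Q(2)=-416.
So the global minimum of J is P(1) + Q(2) + 4 = -59 − 416 + 4 = -471, attained at (1, 2).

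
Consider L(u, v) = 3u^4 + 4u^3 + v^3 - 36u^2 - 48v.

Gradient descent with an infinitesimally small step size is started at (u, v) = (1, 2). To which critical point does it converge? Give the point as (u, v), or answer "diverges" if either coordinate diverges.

(2, 4)

L is separable, so gradient descent decouples: u follows -∂L/∂u, v follows -∂L/∂v.
∂L/∂u = 12u(u - 2)(u + 3); at u=1 this is -48, so u increases.
∂L/∂v = 3(v - 4)(v + 4); at v=2 this is -36, so v increases.
u converges to its nearest critical value 2 (a local min of the u-part); v converges to 4. The iterate converges to (2, 4).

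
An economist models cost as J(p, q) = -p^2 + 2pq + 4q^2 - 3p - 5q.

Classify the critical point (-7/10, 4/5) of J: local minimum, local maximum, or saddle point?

The Hessian of J is constant: H = [[-2, 2], [2, 8]].
det(H) = (-2)·8 − 2² = -20.
Since det(H) < 0, H is indefinite and the critical point is a saddle point.

saddle point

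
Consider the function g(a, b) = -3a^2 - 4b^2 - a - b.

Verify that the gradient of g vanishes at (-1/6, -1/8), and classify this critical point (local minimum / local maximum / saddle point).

local maximum

∇g = (-6a - 1, -8b - 1); substituting (-1/6, -1/8) gives ∇g = (0, 0), so (-1/6, -1/8) is indeed a critical point.
The Hessian of g is constant: H = [[-6, 0], [0, -8]].
det(H) = (-6)·(-8) − 0² = 48.
det(H) > 0 and tr(H) = -14 < 0, so H is negative definite and the point is a local maximum.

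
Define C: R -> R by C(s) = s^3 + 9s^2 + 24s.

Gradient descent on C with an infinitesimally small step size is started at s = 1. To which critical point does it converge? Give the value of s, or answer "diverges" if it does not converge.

-2

C'(s) = 3(s + 2)(s + 4), so C'(1) = 45.
Gradient descent moves in the -C' direction, i.e. s is decreasing.
The nearest critical point in that direction is s = -2, where C'' = 6 > 0 (a local minimum). The iterate converges there.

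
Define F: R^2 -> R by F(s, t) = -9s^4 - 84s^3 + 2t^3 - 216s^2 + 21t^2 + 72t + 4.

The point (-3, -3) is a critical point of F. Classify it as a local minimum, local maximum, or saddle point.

local minimum

The mixed partial ∂²F/∂s∂t is 0, so the Hessian at any point is diag(F_ss, F_tt) = diag(-36(3s^2 + 14s + 12), 6(2t + 7)).
At (-3, -3): H = diag(108, 6).
Both eigenvalues are positive, so H is positive definite: a local minimum.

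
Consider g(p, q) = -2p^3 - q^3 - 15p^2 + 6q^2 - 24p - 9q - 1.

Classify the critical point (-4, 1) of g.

The mixed partial ∂²g/∂p∂q is 0, so the Hessian at any point is diag(g_pp, g_qq) = diag(-6(2p + 5), 6(-q + 2)).
At (-4, 1): H = diag(18, 6).
Both eigenvalues are positive, so H is positive definite: a local minimum.

local minimum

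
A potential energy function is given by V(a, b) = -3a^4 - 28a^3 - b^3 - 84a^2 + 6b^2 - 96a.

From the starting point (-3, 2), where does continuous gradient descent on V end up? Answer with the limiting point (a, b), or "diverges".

(-2, 0)

V is separable, so gradient descent decouples: a follows -∂V/∂a, b follows -∂V/∂b.
∂V/∂a = -12(a + 1)(a + 2)(a + 4); at a=-3 this is -24, so a increases.
∂V/∂b = -3b(b - 4); at b=2 this is 12, so b decreases.
a converges to its nearest critical value -2 (a local min of the a-part); b converges to 0. The iterate converges to (-2, 0).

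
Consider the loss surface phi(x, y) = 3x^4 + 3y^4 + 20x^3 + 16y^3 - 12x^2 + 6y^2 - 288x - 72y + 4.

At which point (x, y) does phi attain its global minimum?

phi(x,y) separates as P(x) + Q(y) + 4, so its minimum is min P + min Q + 4.
P'(x) = 12(x - 2)(x + 3)(x + 4) vanishes at x ∈ {-4, -3, 2}; Q'(y) = 12(y - 1)(y + 2)(y + 3) vanishes at y ∈ {-3, -2, 1}.
Local minima of P (where P''>0): P(-4)=448, P(2)=-416. Local minima of Q: Q(-3)=81, Q(1)=-47.
So the global minimum of phi is P(2) + Q(1) + 4 = -416 − 47 + 4 = -459, attained at (2, 1).

(2, 1)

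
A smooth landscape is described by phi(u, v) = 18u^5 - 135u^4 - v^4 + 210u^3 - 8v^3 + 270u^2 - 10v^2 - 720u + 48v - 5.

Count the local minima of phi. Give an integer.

2

phi separates as a function of u plus a function of v, so ∇phi=0 decouples.
∂phi/∂u = 90(u - 4)(u - 2)(u - 1)(u + 1) = 0 at u ∈ {-1, 1, 2, 4}; ∂phi/∂v = -4(v - 1)(v + 3)(v + 4) = 0 at v ∈ {-4, -3, 1}.
The Hessian is diagonal: diag(phi_uu, phi_vv). Second derivatives: phi_uu(-1)=-2700, phi_uu(1)=540, phi_uu(2)=-540, phi_uu(4)=2700; phi_vv(-4)=-20, phi_vv(-3)=16, phi_vv(1)=-80.
Local minima occur where both diagonal entries positive: (1, -3), (4, -3). Count: 2.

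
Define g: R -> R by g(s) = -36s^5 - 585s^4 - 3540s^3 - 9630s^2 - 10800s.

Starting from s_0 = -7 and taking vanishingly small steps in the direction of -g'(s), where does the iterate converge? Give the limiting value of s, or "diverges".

-5

g'(s) = -180(s + 1)(s + 3)(s + 4)(s + 5), so g'(-7) = -25920.
Gradient descent moves in the -g' direction, i.e. s is increasing.
The nearest critical point in that direction is s = -5, where g'' = 1440 > 0 (a local minimum). The iterate converges there.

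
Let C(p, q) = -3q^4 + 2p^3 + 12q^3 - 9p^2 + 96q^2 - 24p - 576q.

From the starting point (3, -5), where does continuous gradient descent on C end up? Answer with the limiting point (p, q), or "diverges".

C is separable, so gradient descent decouples: p follows -∂C/∂p, q follows -∂C/∂q.
∂C/∂p = 6(p - 4)(p + 1); at p=3 this is -24, so p increases.
∂C/∂q = -12(q - 4)(q - 3)(q + 4); at q=-5 this is 864, so q decreases.
The q-coordinate has no critical point in that direction and runs off to infinity.

diverges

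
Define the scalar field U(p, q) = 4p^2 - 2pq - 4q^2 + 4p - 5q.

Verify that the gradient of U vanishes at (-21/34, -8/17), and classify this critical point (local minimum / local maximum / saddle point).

saddle point

∇U = (8p - 2q + 4, -2p - 8q - 5); substituting (-21/34, -8/17) gives ∇U = (0, 0), so (-21/34, -8/17) is indeed a critical point.
The Hessian of U is constant: H = [[8, -2], [-2, -8]].
det(H) = 8·(-8) − (-2)² = -68.
Since det(H) < 0, H is indefinite and the critical point is a saddle point.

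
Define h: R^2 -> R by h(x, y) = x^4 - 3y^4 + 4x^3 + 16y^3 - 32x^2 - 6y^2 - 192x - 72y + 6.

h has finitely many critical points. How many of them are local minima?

h separates as a function of x plus a function of y, so ∇h=0 decouples.
∂h/∂x = 4(x - 4)(x + 3)(x + 4) = 0 at x ∈ {-4, -3, 4}; ∂h/∂y = -12(y - 3)(y - 2)(y + 1) = 0 at y ∈ {-1, 2, 3}.
The Hessian is diagonal: diag(h_xx, h_yy). Second derivatives: h_xx(-4)=32, h_xx(-3)=-28, h_xx(4)=224; h_yy(-1)=-144, h_yy(2)=36, h_yy(3)=-48.
Local minima occur where both diagonal entries positive: (-4, 2), (4, 2). Count: 2.

2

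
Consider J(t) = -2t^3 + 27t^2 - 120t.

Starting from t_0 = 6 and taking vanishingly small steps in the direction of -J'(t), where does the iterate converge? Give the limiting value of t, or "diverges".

J'(t) = -6(t - 5)(t - 4), so J'(6) = -12.
Gradient descent moves in the -J' direction, i.e. t is increasing.
There is no critical point above t=6, and J' keeps the same sign, so the iterate runs off to +∞.

diverges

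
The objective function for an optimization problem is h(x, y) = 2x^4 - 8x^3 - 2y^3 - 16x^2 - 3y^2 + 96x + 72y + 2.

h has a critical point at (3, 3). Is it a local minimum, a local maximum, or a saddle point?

The mixed partial ∂²h/∂x∂y is 0, so the Hessian at any point is diag(h_xx, h_yy) = diag(8(3x^2 - 6x - 4), -6(2y + 1)).
At (3, 3): H = diag(40, -42).
The eigenvalues have opposite signs, so H is indefinite: a saddle point.

saddle point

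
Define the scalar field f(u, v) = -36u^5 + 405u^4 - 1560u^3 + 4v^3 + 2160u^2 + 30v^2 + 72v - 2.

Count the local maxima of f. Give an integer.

f separates as a function of u plus a function of v, so ∇f=0 decouples.
∂f/∂u = -180u(u - 4)(u - 3)(u - 2) = 0 at u ∈ {0, 2, 3, 4}; ∂f/∂v = 12(v + 2)(v + 3) = 0 at v ∈ {-3, -2}.
The Hessian is diagonal: diag(f_uu, f_vv). Second derivatives: f_uu(0)=4320, f_uu(2)=-720, f_uu(3)=540, f_uu(4)=-1440; f_vv(-3)=-12, f_vv(-2)=12.
Local maxima occur where both diagonal entries negative: (2, -3), (4, -3). Count: 2.

2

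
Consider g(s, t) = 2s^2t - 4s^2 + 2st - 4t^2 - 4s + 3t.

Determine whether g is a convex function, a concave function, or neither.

neither

The term 2s^2t is cubic, so the Hessian is not constant.
∂²g/∂s² = 4t - 8, which takes both signs as t varies (negative for sufficiently negative t). A diagonal entry of the Hessian changing sign means the Hessian is neither positive- nor negative-semidefinite on all of R^2.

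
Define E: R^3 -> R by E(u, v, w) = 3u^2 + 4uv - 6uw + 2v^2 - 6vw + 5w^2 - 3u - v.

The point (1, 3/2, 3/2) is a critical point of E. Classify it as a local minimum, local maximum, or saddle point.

The Hessian is constant: H = [[6, 4, -6], [4, 4, -6], [-6, -6, 10]].
Leading principal minors: Δ₁ = 6, Δ₂ = 8, Δ₃ = 8.
All leading minors are positive, so H is positive definite: a local minimum.

local minimum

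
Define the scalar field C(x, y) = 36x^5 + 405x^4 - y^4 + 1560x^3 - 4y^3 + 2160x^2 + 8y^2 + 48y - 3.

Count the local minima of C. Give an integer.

C separates as a function of x plus a function of y, so ∇C=0 decouples.
∂C/∂x = 180x(x + 2)(x + 3)(x + 4) = 0 at x ∈ {-4, -3, -2, 0}; ∂C/∂y = -4(y - 2)(y + 2)(y + 3) = 0 at y ∈ {-3, -2, 2}.
The Hessian is diagonal: diag(C_xx, C_yy). Second derivatives: C_xx(-4)=-1440, C_xx(-3)=540, C_xx(-2)=-720, C_xx(0)=4320; C_yy(-3)=-20, C_yy(-2)=16, C_yy(2)=-80.
Local minima occur where both diagonal entries positive: (-3, -2), (0, -2). Count: 2.

2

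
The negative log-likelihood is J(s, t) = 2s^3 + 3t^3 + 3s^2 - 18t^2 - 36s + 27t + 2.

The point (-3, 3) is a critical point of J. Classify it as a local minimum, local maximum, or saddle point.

The mixed partial ∂²J/∂s∂t is 0, so the Hessian at any point is diag(J_ss, J_tt) = diag(6(2s + 1), 18(t - 2)).
At (-3, 3): H = diag(-30, 18).
The eigenvalues have opposite signs, so H is indefinite: a saddle point.

saddle point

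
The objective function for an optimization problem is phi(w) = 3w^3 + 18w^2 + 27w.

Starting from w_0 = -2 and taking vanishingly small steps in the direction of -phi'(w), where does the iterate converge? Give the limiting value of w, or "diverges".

phi'(w) = 9(w + 1)(w + 3), so phi'(-2) = -9.
Gradient descent moves in the -phi' direction, i.e. w is increasing.
The nearest critical point in that direction is w = -1, where phi'' = 18 > 0 (a local minimum). The iterate converges there.

-1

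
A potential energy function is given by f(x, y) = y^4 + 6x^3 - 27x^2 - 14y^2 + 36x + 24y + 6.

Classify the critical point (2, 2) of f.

local minimum

The mixed partial ∂²f/∂x∂y is 0, so the Hessian at any point is diag(f_xx, f_yy) = diag(18(2x - 3), 4(3y^2 - 7)).
At (2, 2): H = diag(18, 20).
Both eigenvalues are positive, so H is positive definite: a local minimum.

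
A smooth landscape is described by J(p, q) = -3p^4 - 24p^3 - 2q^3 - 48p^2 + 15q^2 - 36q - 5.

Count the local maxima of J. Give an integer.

2

J separates as a function of p plus a function of q, so ∇J=0 decouples.
∂J/∂p = -12p(p + 2)(p + 4) = 0 at p ∈ {-4, -2, 0}; ∂J/∂q = -6(q - 3)(q - 2) = 0 at q ∈ {2, 3}.
The Hessian is diagonal: diag(J_pp, J_qq). Second derivatives: J_pp(-4)=-96, J_pp(-2)=48, J_pp(0)=-96; J_qq(2)=6, J_qq(3)=-6.
Local maxima occur where both diagonal entries negative: (-4, 3), (0, 3). Count: 2.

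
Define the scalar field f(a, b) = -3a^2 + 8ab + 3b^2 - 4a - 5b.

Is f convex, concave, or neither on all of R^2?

neither

f is quadratic, so its Hessian is the constant matrix H = [[-6, 8], [8, 6]].
det(H) = -100, tr(H) = 0.
det(H) < 0, so H is indefinite: neither convex nor concave.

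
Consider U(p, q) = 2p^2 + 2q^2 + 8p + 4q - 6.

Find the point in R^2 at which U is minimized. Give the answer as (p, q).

U(p,q) separates as A(p) + B(q) − 6, so its minimum is min A + min B − 6.
A'(p) = 4p + 8 vanishes at p ∈ {-2}; B'(q) = 4q + 4 vanishes at q ∈ {-1}.
Local minima of A (where A''>0): A(-2)=-8. Local minima of B: B(-1)=-2.
So the global minimum of U is A(-2) + B(-1) − 6 = -8 − 2 − 6 = -16, attained at (-2, -1).

(-2, -1)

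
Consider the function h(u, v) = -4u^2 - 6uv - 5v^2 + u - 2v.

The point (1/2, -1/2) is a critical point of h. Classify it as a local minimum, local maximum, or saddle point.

local maximum

The Hessian of h is constant: H = [[-8, -6], [-6, -10]].
det(H) = (-8)·(-10) − (-6)² = 44.
det(H) > 0 and tr(H) = -18 < 0, so H is negative definite and the point is a local maximum.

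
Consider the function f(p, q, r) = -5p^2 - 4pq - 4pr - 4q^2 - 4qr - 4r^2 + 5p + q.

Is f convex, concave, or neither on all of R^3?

concave

f is quadratic, so its Hessian is the constant matrix H = [[-10, -4, -4], [-4, -8, -4], [-4, -4, -8]].
Leading principal minors: -10, 64, -352.
Signs alternate −, +, − ⇒ H ≺ 0 ⇒ concave.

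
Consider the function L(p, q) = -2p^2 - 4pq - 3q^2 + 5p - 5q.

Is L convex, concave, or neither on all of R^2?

concave

L is quadratic, so its Hessian is the constant matrix H = [[-4, -4], [-4, -6]].
det(H) = 8, tr(H) = -10.
det(H) > 0 and tr(H) < 0, so H is negative definite everywhere: concave.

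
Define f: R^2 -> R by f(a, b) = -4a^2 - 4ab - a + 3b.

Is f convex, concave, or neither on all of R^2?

neither

f is quadratic, so its Hessian is the constant matrix H = [[-8, -4], [-4, 0]].
det(H) = -16, tr(H) = -8.
det(H) < 0, so H is indefinite: neither convex nor concave.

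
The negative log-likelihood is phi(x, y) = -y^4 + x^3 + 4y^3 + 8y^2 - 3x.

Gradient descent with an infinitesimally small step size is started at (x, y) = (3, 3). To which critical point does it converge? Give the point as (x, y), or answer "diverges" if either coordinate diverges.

phi is separable, so gradient descent decouples: x follows -∂phi/∂x, y follows -∂phi/∂y.
∂phi/∂x = 3(x - 1)(x + 1); at x=3 this is 24, so x decreases.
∂phi/∂y = -4y(y - 4)(y + 1); at y=3 this is 48, so y decreases.
x converges to its nearest critical value 1 (a local min of the x-part); y converges to 0. The iterate converges to (1, 0).

(1, 0)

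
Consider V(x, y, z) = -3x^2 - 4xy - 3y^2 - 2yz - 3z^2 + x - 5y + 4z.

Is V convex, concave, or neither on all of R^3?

concave

V is quadratic, so its Hessian is the constant matrix H = [[-6, -4, 0], [-4, -6, -2], [0, -2, -6]].
Leading principal minors: -6, 20, -96.
Signs alternate −, +, − ⇒ H ≺ 0 ⇒ concave.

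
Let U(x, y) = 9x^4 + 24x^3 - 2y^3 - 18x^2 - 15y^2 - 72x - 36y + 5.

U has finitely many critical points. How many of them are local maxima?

1

U separates as a function of x plus a function of y, so ∇U=0 decouples.
∂U/∂x = 36(x - 1)(x + 1)(x + 2) = 0 at x ∈ {-2, -1, 1}; ∂U/∂y = -6(y + 2)(y + 3) = 0 at y ∈ {-3, -2}.
The Hessian is diagonal: diag(U_xx, U_yy). Second derivatives: U_xx(-2)=108, U_xx(-1)=-72, U_xx(1)=216; U_yy(-3)=6, U_yy(-2)=-6.
Local maxima occur where both diagonal entries negative: (-1, -2). Count: 1.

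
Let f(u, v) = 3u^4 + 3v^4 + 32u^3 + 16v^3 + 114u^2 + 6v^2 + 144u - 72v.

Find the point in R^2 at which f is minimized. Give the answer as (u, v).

(-1, 1)

f(u,v) separates as P(u) + Q(v), so its minimum is min P + min Q.
P'(u) = 12(u + 1)(u + 3)(u + 4) vanishes at u ∈ {-4, -3, -1}; Q'(v) = 12(v - 1)(v + 2)(v + 3) vanishes at v ∈ {-3, -2, 1}.
Local minima of P (where P''>0): P(-4)=-32, P(-1)=-59. Local minima of Q: Q(-3)=81, Q(1)=-47.
So the global minimum of f is P(-1) + Q(1) = -59 − 47 = -106, attained at (-1, 1).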